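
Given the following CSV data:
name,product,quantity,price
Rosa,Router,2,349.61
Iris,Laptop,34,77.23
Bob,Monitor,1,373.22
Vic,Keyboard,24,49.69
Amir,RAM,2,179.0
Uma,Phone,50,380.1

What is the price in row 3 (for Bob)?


Row 3: Bob
Column 'price' = 373.22

ANSWER: 373.22


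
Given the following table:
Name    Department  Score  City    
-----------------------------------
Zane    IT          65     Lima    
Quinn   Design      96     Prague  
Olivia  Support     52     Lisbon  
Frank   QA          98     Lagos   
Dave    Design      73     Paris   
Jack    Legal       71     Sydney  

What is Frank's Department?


Row 4: Frank
Department = QA

ANSWER: QA


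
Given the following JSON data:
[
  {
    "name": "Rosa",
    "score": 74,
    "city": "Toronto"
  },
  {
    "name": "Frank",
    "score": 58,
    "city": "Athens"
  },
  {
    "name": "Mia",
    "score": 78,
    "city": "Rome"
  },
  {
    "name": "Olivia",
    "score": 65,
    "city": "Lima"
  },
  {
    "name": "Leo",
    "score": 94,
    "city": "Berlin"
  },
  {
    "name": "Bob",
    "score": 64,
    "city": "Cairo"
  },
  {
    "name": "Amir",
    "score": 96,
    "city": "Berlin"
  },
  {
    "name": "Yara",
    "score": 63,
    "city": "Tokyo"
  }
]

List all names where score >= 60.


Filtering records where score >= 60:
  Rosa (score=74) -> YES
  Frank (score=58) -> no
  Mia (score=78) -> YES
  Olivia (score=65) -> YES
  Leo (score=94) -> YES
  Bob (score=64) -> YES
  Amir (score=96) -> YES
  Yara (score=63) -> YES


ANSWER: Rosa, Mia, Olivia, Leo, Bob, Amir, Yara


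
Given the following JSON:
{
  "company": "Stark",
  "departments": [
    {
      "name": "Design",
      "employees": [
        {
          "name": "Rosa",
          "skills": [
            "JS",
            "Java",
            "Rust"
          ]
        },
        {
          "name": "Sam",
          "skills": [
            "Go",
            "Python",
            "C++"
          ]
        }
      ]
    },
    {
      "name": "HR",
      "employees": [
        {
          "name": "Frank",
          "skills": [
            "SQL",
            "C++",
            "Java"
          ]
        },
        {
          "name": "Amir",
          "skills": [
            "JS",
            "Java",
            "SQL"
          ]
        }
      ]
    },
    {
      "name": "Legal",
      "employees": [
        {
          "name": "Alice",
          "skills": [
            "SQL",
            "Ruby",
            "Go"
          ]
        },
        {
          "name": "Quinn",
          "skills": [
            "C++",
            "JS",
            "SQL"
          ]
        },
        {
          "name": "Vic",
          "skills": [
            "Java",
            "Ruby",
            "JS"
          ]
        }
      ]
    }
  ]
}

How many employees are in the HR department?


Path: departments[1].employees
Count: 2

ANSWER: 2


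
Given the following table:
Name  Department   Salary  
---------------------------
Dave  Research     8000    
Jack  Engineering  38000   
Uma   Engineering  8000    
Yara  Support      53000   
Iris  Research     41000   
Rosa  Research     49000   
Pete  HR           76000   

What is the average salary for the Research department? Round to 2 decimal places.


Research department members:
  Dave: 8000
  Iris: 41000
  Rosa: 49000
Sum = 98000
Count = 3
Average = 98000 / 3 = 32666.67

ANSWER: 32666.67


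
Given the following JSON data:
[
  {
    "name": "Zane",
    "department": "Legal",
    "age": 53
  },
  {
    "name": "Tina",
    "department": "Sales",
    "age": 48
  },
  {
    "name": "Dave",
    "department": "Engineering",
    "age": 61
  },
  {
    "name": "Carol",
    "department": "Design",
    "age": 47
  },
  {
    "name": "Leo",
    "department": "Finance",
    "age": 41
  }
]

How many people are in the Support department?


Scanning records for department = Support
  No matches found
Count: 0

ANSWER: 0


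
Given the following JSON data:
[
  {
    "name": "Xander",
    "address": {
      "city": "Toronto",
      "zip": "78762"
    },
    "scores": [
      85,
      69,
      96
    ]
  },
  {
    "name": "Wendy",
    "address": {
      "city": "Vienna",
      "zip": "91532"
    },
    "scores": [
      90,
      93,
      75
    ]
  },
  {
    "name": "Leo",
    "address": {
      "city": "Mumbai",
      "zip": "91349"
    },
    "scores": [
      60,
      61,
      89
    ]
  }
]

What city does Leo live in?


Path: records[2].address.city
Value: Mumbai

ANSWER: Mumbai


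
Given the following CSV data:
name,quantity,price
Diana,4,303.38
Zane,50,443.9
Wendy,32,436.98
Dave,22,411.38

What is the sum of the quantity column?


Values in 'quantity' column:
  Row 1: 4
  Row 2: 50
  Row 3: 32
  Row 4: 22
Sum = 4 + 50 + 32 + 22 = 108

ANSWER: 108


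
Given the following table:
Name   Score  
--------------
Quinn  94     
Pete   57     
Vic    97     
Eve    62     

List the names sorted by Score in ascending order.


Sorting by Score (ascending):
  Pete: 57
  Eve: 62
  Quinn: 94
  Vic: 97


ANSWER: Pete, Eve, Quinn, Vic


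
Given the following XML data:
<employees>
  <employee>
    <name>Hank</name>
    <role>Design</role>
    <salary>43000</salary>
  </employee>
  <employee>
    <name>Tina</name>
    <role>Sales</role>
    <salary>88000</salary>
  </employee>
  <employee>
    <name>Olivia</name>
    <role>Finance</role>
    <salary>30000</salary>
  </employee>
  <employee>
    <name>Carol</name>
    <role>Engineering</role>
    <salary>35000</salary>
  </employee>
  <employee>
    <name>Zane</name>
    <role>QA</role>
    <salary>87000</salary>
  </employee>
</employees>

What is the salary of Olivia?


Searching for <employee> with <name>Olivia</name>
Found at position 3
<salary>30000</salary>

ANSWER: 30000


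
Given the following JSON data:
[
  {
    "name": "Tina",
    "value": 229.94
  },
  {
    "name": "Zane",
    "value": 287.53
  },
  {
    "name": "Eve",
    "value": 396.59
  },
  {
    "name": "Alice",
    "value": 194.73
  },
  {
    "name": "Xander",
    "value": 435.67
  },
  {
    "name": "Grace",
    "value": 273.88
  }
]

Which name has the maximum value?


Comparing values:
  Tina: 229.94
  Zane: 287.53
  Eve: 396.59
  Alice: 194.73
  Xander: 435.67
  Grace: 273.88
Maximum: Xander (435.67)

ANSWER: Xander


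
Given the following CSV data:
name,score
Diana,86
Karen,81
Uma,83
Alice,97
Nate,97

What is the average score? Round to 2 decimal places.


Scores: 86, 81, 83, 97, 97
Sum = 444
Count = 5
Average = 444 / 5 = 88.80

ANSWER: 88.80


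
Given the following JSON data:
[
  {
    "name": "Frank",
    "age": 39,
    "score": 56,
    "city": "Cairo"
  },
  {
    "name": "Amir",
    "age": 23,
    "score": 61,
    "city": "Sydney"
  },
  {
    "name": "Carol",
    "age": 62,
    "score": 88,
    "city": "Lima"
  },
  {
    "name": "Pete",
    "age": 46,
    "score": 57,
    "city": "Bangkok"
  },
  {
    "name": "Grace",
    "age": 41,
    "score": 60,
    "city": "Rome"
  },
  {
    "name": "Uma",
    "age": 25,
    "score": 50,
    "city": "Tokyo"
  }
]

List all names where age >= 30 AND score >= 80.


Checking both conditions:
  Frank (age=39, score=56) -> no
  Amir (age=23, score=61) -> no
  Carol (age=62, score=88) -> YES
  Pete (age=46, score=57) -> no
  Grace (age=41, score=60) -> no
  Uma (age=25, score=50) -> no


ANSWER: Carol


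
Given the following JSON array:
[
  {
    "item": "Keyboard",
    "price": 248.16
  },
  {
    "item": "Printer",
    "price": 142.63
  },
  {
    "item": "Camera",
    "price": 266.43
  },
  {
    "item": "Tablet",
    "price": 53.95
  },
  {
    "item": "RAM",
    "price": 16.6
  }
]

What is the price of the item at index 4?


Array index 4 -> RAM
price = 16.6

ANSWER: 16.6


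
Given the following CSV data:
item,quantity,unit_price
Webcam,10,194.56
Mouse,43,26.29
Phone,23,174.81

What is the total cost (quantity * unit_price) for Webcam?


Row: Webcam
quantity = 10
unit_price = 194.56
total = 10 * 194.56 = 1945.6

ANSWER: 1945.6


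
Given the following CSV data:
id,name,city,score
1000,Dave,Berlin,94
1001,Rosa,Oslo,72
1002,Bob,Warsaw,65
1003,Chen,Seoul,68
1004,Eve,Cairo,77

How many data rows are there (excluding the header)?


Counting rows (excluding header):
Header: id,name,city,score
Data rows: 5

ANSWER: 5


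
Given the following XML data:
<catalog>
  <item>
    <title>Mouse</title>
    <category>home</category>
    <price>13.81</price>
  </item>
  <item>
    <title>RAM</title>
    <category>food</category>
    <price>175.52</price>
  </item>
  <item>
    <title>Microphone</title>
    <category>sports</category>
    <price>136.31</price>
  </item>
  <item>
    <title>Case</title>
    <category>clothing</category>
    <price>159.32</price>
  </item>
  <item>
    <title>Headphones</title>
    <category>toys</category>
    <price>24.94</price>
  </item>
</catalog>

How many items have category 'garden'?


Scanning <item> elements for <category>garden</category>:
Count: 0

ANSWER: 0


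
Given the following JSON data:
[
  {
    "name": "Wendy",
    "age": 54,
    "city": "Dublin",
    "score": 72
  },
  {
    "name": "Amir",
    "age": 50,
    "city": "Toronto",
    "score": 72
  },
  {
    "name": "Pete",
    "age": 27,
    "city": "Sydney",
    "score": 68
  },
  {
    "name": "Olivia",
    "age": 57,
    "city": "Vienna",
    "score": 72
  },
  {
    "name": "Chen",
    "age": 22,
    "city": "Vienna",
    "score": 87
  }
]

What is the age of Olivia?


Looking up record where name = Olivia
Record index: 3
Field 'age' = 57

ANSWER: 57


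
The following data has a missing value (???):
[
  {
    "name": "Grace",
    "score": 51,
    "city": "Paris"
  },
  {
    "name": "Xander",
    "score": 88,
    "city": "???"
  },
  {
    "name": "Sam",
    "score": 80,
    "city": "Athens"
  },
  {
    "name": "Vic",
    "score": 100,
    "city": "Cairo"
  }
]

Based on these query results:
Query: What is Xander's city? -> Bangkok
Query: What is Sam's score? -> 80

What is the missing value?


The missing value is Xander's city
From query: Xander's city = Bangkok

ANSWER: Bangkok


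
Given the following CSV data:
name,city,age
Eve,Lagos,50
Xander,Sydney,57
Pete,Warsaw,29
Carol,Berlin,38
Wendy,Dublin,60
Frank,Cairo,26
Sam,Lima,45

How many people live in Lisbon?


Scanning city column for 'Lisbon':
Total matches: 0

ANSWER: 0


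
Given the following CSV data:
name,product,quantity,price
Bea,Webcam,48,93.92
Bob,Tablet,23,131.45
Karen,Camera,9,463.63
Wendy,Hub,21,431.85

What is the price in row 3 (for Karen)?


Row 3: Karen
Column 'price' = 463.63

ANSWER: 463.63


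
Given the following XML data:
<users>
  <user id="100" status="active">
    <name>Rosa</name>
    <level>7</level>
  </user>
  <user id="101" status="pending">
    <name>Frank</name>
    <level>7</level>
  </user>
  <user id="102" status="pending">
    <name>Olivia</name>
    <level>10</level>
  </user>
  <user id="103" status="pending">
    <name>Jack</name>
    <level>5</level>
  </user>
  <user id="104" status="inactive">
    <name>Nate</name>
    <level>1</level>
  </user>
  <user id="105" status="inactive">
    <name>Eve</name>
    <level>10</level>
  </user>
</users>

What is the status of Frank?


Finding user with name = Frank
user id="101" status="pending"

ANSWER: pending


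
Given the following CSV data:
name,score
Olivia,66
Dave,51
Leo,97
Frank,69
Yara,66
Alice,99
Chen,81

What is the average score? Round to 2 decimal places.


Scores: 66, 51, 97, 69, 66, 99, 81
Sum = 529
Count = 7
Average = 529 / 7 = 75.57

ANSWER: 75.57


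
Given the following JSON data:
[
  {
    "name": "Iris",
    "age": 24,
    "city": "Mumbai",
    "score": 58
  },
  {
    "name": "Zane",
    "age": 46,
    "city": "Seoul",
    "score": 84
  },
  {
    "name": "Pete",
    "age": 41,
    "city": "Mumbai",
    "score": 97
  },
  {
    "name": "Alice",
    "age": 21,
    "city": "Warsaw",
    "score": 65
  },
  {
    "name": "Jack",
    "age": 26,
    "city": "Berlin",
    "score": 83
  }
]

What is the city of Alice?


Looking up record where name = Alice
Record index: 3
Field 'city' = Warsaw

ANSWER: Warsaw


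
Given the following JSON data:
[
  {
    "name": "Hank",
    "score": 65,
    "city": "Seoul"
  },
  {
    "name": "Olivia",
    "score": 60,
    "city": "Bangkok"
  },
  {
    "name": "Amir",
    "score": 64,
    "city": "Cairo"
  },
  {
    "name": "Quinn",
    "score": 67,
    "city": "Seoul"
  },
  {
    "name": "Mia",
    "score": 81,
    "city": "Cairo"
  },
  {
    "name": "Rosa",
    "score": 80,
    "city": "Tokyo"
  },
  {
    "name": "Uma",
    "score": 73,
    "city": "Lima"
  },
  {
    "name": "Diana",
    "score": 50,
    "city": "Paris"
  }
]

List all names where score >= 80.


Filtering records where score >= 80:
  Hank (score=65) -> no
  Olivia (score=60) -> no
  Amir (score=64) -> no
  Quinn (score=67) -> no
  Mia (score=81) -> YES
  Rosa (score=80) -> YES
  Uma (score=73) -> no
  Diana (score=50) -> no


ANSWER: Mia, Rosa


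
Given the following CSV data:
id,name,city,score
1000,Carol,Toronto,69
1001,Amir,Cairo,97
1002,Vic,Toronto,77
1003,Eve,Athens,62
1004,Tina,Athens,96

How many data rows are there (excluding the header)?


Counting rows (excluding header):
Header: id,name,city,score
Data rows: 5

ANSWER: 5


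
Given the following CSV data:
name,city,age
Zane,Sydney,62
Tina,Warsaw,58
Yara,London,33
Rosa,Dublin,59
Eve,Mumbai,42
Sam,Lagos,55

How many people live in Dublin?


Scanning city column for 'Dublin':
  Row 4: Rosa -> MATCH
Total matches: 1

ANSWER: 1


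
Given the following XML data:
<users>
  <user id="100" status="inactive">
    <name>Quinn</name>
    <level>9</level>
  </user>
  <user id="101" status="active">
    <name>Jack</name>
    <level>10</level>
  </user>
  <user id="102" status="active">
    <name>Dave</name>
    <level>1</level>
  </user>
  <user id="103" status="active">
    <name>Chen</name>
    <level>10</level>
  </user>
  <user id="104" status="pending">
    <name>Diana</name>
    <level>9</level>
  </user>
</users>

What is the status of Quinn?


Finding user with name = Quinn
user id="100" status="inactive"

ANSWER: inactive


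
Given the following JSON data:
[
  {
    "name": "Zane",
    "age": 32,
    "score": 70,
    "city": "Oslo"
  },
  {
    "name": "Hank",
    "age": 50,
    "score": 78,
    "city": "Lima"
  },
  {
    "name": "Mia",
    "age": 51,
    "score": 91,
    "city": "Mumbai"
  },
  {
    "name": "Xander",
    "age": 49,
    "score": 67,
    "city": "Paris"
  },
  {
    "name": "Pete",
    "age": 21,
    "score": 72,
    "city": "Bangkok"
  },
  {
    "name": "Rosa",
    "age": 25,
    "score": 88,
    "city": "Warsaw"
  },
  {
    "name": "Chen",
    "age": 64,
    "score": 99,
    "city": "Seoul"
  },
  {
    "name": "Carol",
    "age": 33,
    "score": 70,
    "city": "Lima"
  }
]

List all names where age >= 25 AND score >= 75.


Checking both conditions:
  Zane (age=32, score=70) -> no
  Hank (age=50, score=78) -> YES
  Mia (age=51, score=91) -> YES
  Xander (age=49, score=67) -> no
  Pete (age=21, score=72) -> no
  Rosa (age=25, score=88) -> YES
  Chen (age=64, score=99) -> YES
  Carol (age=33, score=70) -> no


ANSWER: Hank, Mia, Rosa, Chen


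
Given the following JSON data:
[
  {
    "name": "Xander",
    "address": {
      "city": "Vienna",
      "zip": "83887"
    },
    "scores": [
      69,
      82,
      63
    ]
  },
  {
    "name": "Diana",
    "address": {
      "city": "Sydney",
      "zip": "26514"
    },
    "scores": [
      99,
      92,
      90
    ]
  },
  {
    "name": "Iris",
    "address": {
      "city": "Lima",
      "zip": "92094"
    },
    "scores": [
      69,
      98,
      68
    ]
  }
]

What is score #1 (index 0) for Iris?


Path: records[2].scores[0]
Value: 69

ANSWER: 69


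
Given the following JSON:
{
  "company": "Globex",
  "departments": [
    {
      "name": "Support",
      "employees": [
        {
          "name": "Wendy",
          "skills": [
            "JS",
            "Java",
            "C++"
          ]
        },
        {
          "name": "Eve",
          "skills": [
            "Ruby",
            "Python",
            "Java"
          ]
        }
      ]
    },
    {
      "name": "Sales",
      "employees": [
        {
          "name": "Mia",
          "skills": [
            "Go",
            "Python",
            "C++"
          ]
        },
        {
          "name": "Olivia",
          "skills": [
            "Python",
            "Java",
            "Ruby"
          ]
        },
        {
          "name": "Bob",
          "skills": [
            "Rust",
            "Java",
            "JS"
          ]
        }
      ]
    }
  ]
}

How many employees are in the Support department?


Path: departments[0].employees
Count: 2

ANSWER: 2


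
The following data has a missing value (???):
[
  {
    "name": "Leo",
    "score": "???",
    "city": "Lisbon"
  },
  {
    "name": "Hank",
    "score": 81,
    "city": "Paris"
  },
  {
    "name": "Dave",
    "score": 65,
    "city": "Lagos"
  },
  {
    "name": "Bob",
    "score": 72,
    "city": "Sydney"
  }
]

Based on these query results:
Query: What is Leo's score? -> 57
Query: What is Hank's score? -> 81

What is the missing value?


The missing value is Leo's score
From query: Leo's score = 57

ANSWER: 57


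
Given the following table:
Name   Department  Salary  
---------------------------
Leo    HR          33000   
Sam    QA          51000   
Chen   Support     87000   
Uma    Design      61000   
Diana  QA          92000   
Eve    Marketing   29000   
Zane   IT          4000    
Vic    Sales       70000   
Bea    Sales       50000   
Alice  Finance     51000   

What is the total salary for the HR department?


HR department members:
  Leo: 33000
Total = 33000 = 33000

ANSWER: 33000


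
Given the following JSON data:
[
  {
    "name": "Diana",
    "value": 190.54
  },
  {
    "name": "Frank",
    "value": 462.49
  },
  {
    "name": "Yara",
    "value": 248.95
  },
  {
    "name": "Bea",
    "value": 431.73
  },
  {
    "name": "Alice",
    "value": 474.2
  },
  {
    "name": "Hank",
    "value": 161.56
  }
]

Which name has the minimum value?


Comparing values:
  Diana: 190.54
  Frank: 462.49
  Yara: 248.95
  Bea: 431.73
  Alice: 474.2
  Hank: 161.56
Minimum: Hank (161.56)

ANSWER: Hank


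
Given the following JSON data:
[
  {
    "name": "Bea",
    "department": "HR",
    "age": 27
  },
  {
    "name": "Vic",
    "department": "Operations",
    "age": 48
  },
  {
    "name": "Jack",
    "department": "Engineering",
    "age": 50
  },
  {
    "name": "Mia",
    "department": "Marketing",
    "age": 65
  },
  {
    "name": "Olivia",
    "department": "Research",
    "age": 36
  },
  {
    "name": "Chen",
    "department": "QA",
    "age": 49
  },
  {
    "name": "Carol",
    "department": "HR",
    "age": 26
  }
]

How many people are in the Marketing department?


Scanning records for department = Marketing
  Record 3: Mia
Count: 1

ANSWER: 1


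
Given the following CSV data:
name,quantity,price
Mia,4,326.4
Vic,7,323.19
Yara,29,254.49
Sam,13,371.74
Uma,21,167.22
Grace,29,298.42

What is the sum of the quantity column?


Values in 'quantity' column:
  Row 1: 4
  Row 2: 7
  Row 3: 29
  Row 4: 13
  Row 5: 21
  Row 6: 29
Sum = 4 + 7 + 29 + 13 + 21 + 29 = 103

ANSWER: 103


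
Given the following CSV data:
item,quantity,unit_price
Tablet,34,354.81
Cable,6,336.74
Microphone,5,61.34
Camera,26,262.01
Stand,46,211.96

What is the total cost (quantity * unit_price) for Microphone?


Row: Microphone
quantity = 5
unit_price = 61.34
total = 5 * 61.34 = 306.7

ANSWER: 306.7


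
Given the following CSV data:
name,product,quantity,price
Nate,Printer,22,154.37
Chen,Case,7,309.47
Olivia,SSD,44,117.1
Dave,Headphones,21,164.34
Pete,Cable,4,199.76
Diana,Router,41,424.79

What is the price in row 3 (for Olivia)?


Row 3: Olivia
Column 'price' = 117.1

ANSWER: 117.1


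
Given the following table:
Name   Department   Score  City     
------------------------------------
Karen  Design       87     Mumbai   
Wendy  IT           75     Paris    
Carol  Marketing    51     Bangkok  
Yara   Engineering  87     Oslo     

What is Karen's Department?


Row 1: Karen
Department = Design

ANSWER: Design


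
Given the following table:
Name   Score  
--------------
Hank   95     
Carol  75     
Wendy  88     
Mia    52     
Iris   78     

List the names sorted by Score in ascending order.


Sorting by Score (ascending):
  Mia: 52
  Carol: 75
  Iris: 78
  Wendy: 88
  Hank: 95


ANSWER: Mia, Carol, Iris, Wendy, Hank


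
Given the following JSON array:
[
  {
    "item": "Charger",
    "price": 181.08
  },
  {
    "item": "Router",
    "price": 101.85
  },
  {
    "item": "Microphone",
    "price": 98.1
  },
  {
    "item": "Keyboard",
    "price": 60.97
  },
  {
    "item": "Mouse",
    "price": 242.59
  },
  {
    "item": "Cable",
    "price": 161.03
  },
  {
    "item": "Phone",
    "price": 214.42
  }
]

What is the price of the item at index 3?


Array index 3 -> Keyboard
price = 60.97

ANSWER: 60.97


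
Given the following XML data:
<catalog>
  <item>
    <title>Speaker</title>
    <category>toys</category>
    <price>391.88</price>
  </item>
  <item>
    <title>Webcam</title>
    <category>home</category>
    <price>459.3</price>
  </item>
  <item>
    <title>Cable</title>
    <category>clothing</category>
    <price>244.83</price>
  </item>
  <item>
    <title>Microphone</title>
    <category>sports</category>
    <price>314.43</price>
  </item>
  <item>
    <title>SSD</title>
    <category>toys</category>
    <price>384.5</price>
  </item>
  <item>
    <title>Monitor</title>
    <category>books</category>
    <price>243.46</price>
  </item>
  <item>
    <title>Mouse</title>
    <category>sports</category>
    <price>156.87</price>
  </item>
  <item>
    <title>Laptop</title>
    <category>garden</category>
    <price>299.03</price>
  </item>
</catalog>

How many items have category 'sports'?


Scanning <item> elements for <category>sports</category>:
  Item 4: Microphone -> MATCH
  Item 7: Mouse -> MATCH
Count: 2

ANSWER: 2


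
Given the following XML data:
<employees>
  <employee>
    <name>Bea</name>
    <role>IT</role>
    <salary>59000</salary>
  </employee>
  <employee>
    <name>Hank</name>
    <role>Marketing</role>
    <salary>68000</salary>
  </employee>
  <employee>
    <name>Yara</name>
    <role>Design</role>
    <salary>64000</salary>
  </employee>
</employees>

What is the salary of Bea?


Searching for <employee> with <name>Bea</name>
Found at position 1
<salary>59000</salary>

ANSWER: 59000


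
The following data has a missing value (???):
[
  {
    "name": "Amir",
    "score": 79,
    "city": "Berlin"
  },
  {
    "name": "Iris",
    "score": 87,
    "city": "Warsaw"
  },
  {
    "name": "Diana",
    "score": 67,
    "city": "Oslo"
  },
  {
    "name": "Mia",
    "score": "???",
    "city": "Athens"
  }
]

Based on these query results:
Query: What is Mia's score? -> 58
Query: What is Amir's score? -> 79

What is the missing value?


The missing value is Mia's score
From query: Mia's score = 58

ANSWER: 58


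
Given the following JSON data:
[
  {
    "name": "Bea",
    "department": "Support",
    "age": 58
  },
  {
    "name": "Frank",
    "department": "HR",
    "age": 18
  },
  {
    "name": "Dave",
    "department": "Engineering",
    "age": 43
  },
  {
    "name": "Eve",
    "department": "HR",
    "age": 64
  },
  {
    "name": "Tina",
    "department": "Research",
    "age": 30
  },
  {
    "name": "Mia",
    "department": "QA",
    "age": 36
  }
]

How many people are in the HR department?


Scanning records for department = HR
  Record 1: Frank
  Record 3: Eve
Count: 2

ANSWER: 2


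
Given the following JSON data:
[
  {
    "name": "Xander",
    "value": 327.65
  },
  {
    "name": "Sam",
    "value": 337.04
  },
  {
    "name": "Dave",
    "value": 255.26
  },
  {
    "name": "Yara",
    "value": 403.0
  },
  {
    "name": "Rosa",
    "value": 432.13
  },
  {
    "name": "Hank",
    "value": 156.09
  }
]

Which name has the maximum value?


Comparing values:
  Xander: 327.65
  Sam: 337.04
  Dave: 255.26
  Yara: 403.0
  Rosa: 432.13
  Hank: 156.09
Maximum: Rosa (432.13)

ANSWER: Rosa


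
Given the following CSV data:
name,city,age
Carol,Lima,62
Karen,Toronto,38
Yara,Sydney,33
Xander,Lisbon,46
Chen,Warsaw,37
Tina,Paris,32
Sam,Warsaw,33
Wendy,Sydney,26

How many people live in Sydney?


Scanning city column for 'Sydney':
  Row 3: Yara -> MATCH
  Row 8: Wendy -> MATCH
Total matches: 2

ANSWER: 2


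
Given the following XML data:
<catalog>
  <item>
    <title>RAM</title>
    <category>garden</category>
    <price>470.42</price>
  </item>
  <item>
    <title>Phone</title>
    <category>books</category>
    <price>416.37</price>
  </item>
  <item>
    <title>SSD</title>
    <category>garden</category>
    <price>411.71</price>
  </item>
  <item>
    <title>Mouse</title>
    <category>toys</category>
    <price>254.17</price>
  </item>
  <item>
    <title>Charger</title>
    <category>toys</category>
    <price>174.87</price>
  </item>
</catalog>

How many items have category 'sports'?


Scanning <item> elements for <category>sports</category>:
Count: 0

ANSWER: 0


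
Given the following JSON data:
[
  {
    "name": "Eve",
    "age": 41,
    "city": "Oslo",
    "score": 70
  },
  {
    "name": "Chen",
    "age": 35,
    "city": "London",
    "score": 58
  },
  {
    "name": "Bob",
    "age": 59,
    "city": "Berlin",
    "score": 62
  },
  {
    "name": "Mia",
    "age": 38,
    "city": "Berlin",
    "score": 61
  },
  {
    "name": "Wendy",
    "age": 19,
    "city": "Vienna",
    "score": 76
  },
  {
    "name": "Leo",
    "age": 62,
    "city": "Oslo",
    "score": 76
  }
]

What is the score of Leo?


Looking up record where name = Leo
Record index: 5
Field 'score' = 76

ANSWER: 76


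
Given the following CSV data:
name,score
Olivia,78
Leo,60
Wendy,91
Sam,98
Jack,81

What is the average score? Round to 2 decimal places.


Scores: 78, 60, 91, 98, 81
Sum = 408
Count = 5
Average = 408 / 5 = 81.60

ANSWER: 81.60


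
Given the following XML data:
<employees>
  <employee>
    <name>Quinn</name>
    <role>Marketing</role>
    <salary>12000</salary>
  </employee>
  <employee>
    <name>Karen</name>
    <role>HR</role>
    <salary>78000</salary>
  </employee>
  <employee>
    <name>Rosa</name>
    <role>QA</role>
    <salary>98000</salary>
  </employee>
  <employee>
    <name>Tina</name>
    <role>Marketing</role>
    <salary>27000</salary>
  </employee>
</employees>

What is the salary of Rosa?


Searching for <employee> with <name>Rosa</name>
Found at position 3
<salary>98000</salary>

ANSWER: 98000


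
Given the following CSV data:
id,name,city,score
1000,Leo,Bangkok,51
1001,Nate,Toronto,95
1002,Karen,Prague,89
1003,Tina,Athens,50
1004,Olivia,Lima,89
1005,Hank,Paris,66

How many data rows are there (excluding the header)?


Counting rows (excluding header):
Header: id,name,city,score
Data rows: 6

ANSWER: 6


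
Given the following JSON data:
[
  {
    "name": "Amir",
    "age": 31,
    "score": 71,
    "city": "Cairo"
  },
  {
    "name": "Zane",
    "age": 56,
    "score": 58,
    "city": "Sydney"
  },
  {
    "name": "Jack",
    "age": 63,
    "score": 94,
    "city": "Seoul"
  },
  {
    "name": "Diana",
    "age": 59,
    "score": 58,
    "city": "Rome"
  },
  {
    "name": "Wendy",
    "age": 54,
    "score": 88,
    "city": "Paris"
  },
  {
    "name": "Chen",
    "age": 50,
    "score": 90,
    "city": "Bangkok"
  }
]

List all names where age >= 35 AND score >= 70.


Checking both conditions:
  Amir (age=31, score=71) -> no
  Zane (age=56, score=58) -> no
  Jack (age=63, score=94) -> YES
  Diana (age=59, score=58) -> no
  Wendy (age=54, score=88) -> YES
  Chen (age=50, score=90) -> YES


ANSWER: Jack, Wendy, Chen


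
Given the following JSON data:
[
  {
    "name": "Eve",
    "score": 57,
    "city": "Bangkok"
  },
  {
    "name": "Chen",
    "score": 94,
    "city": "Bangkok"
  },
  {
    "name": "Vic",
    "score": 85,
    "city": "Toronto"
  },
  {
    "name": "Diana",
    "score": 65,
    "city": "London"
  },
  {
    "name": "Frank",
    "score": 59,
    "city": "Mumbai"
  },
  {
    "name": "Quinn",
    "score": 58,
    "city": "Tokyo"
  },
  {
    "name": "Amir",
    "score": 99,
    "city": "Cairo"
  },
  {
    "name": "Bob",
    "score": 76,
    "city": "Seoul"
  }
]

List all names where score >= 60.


Filtering records where score >= 60:
  Eve (score=57) -> no
  Chen (score=94) -> YES
  Vic (score=85) -> YES
  Diana (score=65) -> YES
  Frank (score=59) -> no
  Quinn (score=58) -> no
  Amir (score=99) -> YES
  Bob (score=76) -> YES


ANSWER: Chen, Vic, Diana, Amir, Bob


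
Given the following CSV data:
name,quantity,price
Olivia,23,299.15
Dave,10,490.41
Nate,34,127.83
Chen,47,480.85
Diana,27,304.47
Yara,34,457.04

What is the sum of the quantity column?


Values in 'quantity' column:
  Row 1: 23
  Row 2: 10
  Row 3: 34
  Row 4: 47
  Row 5: 27
  Row 6: 34
Sum = 23 + 10 + 34 + 47 + 27 + 34 = 175

ANSWER: 175


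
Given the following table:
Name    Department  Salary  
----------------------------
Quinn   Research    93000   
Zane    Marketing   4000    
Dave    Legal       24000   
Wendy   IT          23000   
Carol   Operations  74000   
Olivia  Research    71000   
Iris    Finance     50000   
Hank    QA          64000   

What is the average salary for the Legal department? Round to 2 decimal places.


Legal department members:
  Dave: 24000
Sum = 24000
Count = 1
Average = 24000 / 1 = 24000.00

ANSWER: 24000.00


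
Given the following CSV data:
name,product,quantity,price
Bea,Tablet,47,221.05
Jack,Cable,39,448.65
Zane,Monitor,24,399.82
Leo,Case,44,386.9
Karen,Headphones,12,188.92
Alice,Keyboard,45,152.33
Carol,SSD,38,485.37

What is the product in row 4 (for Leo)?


Row 4: Leo
Column 'product' = Case

ANSWER: Case


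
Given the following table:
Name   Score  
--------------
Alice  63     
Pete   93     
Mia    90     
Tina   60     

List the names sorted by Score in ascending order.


Sorting by Score (ascending):
  Tina: 60
  Alice: 63
  Mia: 90
  Pete: 93


ANSWER: Tina, Alice, Mia, Pete


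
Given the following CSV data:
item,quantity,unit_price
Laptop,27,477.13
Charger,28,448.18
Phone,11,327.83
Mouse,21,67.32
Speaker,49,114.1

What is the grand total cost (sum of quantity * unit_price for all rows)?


Computing row totals:
  Laptop: 27 * 477.13 = 12882.51
  Charger: 28 * 448.18 = 12549.04
  Phone: 11 * 327.83 = 3606.13
  Mouse: 21 * 67.32 = 1413.72
  Speaker: 49 * 114.1 = 5590.9
Grand total = 12882.51 + 12549.04 + 3606.13 + 1413.72 + 5590.9 = 36042.3

ANSWER: 36042.3


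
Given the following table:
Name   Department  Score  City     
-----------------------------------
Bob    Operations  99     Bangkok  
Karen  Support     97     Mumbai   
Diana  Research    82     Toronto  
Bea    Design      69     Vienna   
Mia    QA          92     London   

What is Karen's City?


Row 2: Karen
City = Mumbai

ANSWER: Mumbai


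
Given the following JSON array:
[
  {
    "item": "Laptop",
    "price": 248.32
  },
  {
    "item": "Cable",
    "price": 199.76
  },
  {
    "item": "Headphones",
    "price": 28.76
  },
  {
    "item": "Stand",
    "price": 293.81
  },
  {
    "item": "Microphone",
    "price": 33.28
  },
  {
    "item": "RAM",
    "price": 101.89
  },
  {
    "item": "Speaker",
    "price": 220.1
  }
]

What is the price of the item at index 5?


Array index 5 -> RAM
price = 101.89

ANSWER: 101.89


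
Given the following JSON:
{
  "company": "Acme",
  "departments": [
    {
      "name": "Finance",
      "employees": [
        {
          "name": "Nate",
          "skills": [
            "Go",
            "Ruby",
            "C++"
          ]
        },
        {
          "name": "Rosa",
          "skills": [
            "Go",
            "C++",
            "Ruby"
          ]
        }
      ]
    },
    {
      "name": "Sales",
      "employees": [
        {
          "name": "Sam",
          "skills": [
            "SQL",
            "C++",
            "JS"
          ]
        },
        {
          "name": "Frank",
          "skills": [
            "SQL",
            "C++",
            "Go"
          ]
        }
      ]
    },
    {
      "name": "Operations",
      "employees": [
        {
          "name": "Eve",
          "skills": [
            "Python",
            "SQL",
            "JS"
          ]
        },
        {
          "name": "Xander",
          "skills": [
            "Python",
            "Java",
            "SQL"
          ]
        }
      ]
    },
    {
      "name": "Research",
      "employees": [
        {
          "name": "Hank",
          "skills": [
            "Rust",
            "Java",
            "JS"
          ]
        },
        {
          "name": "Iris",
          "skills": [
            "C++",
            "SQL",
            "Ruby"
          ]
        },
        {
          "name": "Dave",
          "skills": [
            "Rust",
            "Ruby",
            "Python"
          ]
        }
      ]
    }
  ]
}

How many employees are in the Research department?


Path: departments[3].employees
Count: 3

ANSWER: 3


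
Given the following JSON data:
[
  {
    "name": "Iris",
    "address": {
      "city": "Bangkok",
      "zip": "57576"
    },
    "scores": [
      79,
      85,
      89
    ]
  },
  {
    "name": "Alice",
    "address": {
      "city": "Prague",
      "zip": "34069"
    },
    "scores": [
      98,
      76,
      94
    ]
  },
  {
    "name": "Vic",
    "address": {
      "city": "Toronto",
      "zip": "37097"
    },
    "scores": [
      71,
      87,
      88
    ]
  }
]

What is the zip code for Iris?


Path: records[0].address.zip
Value: 57576

ANSWER: 57576


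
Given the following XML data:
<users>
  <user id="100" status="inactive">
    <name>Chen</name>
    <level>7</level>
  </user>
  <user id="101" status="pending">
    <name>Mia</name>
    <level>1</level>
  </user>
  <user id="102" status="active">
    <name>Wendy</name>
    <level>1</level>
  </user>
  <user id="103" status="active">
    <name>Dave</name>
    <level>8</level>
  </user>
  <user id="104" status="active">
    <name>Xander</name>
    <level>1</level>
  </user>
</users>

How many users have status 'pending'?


Counting users with status='pending':
  Mia (id=101) -> MATCH
Count: 1

ANSWER: 1


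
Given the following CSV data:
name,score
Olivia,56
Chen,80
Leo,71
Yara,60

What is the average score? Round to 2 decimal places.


Scores: 56, 80, 71, 60
Sum = 267
Count = 4
Average = 267 / 4 = 66.75

ANSWER: 66.75


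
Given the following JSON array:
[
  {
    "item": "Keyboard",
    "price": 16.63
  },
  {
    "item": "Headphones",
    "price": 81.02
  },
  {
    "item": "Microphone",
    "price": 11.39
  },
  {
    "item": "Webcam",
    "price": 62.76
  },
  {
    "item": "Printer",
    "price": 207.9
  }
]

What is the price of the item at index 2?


Array index 2 -> Microphone
price = 11.39

ANSWER: 11.39


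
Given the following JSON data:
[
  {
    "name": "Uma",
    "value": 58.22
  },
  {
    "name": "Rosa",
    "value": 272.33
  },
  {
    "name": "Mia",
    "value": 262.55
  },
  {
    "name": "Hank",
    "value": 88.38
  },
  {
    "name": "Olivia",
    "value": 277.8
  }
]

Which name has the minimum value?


Comparing values:
  Uma: 58.22
  Rosa: 272.33
  Mia: 262.55
  Hank: 88.38
  Olivia: 277.8
Minimum: Uma (58.22)

ANSWER: Uma


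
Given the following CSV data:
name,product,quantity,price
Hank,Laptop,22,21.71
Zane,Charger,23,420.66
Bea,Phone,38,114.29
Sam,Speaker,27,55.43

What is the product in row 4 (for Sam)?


Row 4: Sam
Column 'product' = Speaker

ANSWER: Speaker


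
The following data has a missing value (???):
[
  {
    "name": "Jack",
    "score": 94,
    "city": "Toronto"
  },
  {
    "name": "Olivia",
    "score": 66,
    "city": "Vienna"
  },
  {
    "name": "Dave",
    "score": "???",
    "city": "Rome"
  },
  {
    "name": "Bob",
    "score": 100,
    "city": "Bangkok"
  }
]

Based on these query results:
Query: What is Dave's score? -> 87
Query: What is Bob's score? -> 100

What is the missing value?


The missing value is Dave's score
From query: Dave's score = 87

ANSWER: 87


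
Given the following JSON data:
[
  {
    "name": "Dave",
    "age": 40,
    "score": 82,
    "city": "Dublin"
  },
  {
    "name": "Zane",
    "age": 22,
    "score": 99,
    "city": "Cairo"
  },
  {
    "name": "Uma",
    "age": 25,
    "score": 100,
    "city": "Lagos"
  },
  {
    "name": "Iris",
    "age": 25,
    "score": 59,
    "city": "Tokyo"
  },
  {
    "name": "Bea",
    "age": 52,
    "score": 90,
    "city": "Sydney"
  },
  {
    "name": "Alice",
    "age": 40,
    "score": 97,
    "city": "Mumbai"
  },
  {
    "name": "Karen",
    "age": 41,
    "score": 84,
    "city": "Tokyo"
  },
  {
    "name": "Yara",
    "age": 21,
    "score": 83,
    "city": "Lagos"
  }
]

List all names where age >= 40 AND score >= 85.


Checking both conditions:
  Dave (age=40, score=82) -> no
  Zane (age=22, score=99) -> no
  Uma (age=25, score=100) -> no
  Iris (age=25, score=59) -> no
  Bea (age=52, score=90) -> YES
  Alice (age=40, score=97) -> YES
  Karen (age=41, score=84) -> no
  Yara (age=21, score=83) -> no


ANSWER: Bea, Alice


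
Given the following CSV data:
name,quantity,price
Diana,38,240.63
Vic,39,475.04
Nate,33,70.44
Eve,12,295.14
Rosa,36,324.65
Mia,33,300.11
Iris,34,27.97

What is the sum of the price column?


Values in 'price' column:
  Row 1: 240.63
  Row 2: 475.04
  Row 3: 70.44
  Row 4: 295.14
  Row 5: 324.65
  Row 6: 300.11
  Row 7: 27.97
Sum = 240.63 + 475.04 + 70.44 + 295.14 + 324.65 + 300.11 + 27.97 = 1733.98

ANSWER: 1733.98


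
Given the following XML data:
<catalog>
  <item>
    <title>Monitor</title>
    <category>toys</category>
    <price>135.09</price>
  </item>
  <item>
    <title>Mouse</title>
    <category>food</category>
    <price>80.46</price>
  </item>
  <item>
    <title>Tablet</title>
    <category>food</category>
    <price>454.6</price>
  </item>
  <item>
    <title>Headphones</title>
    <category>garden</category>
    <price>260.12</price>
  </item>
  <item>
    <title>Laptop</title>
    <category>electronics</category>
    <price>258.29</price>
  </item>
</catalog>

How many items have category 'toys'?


Scanning <item> elements for <category>toys</category>:
  Item 1: Monitor -> MATCH
Count: 1

ANSWER: 1


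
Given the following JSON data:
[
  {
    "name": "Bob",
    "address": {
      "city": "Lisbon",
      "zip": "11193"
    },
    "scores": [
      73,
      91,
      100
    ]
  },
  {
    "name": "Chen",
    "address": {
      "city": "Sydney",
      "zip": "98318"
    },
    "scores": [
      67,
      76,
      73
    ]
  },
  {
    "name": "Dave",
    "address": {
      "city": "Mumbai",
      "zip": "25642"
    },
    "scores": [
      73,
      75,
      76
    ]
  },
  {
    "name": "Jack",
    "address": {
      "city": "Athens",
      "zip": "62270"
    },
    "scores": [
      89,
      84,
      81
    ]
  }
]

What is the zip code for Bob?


Path: records[0].address.zip
Value: 11193

ANSWER: 11193


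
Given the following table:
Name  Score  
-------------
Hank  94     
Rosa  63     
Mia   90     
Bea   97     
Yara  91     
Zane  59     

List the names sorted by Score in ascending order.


Sorting by Score (ascending):
  Zane: 59
  Rosa: 63
  Mia: 90
  Yara: 91
  Hank: 94
  Bea: 97


ANSWER: Zane, Rosa, Mia, Yara, Hank, Bea


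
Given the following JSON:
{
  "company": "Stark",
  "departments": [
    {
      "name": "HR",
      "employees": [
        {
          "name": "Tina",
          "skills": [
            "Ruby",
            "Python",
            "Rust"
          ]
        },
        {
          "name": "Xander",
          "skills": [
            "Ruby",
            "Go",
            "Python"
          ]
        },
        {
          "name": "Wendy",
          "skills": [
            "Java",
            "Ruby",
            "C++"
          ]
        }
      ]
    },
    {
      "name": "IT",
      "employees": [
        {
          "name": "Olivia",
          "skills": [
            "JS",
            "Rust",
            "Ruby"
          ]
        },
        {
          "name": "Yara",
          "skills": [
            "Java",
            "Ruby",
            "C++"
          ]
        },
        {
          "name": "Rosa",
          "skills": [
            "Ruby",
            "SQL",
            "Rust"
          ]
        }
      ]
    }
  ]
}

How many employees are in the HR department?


Path: departments[0].employees
Count: 3

ANSWER: 3
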